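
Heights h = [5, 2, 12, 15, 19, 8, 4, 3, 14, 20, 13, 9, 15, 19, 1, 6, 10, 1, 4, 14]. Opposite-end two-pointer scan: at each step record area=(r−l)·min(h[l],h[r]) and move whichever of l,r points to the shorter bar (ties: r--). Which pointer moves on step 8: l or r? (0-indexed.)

r

l=0 r=19: min(5,14)*19=95 best=95 *, l++
l=1 r=19: min(2,14)*18=36 best=95, l++
l=2 r=19: min(12,14)*17=204 best=204 *, l++
l=3 r=19: min(15,14)*16=224 best=224 *, r--
l=3 r=18: min(15,4)*15=60 best=224, r--
l=3 r=17: min(15,1)*14=14 best=224, r--
l=3 r=16: min(15,10)*13=130 best=224, r--
l=3 r=15: min(15,6)*12=72 best=224, r--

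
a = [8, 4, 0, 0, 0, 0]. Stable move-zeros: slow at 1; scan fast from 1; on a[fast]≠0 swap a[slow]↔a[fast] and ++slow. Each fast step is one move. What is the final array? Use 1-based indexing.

slow=1 fast=1: a[fast]=8≠0 swap→a[1]=8, slow++,fast++
slow=2 fast=2: a[fast]=4≠0 swap→a[2]=4, slow++,fast++
slow=3 fast=3: a[fast]=0, fast++
slow=3 fast=4: a[fast]=0, fast++
slow=3 fast=5: a[fast]=0, fast++
slow=3 fast=6: a[fast]=0, fast++

[8, 4, 0, 0, 0, 0]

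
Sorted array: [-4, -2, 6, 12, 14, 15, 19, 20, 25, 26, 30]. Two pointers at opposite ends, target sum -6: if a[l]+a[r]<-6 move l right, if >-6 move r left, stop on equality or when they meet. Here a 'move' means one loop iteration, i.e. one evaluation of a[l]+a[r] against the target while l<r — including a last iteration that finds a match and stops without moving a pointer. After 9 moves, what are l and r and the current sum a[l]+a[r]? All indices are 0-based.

l=0, r=1, sum=-6

[0,10] -4+30=26 >-6 → r--
[0,9] -4+26=22 >-6 → r--
[0,8] -4+25=21 >-6 → r--
[0,7] -4+20=16 >-6 → r--
[0,6] -4+19=15 >-6 → r--
[0,5] -4+15=11 >-6 → r--
[0,4] -4+14=10 >-6 → r--
[0,3] -4+12=8 >-6 → r--
[0,2] -4+6=2 >-6 → r--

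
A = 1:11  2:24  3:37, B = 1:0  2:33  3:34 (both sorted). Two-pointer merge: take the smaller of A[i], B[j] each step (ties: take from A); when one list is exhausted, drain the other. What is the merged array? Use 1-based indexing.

[0, 11, 24, 33, 34, 37]

[i=1,j=1] A[i]=11>B[j]=0 take 0 → j++
[i=1,j=2] A[i]=11<=B[j]=33 take 11 → i++
[i=2,j=2] A[i]=24<=B[j]=33 take 24 → i++
[i=3,j=2] A[i]=37>B[j]=33 take 33 → j++
[i=3,j=3] A[i]=37>B[j]=34 take 34 → j++
[i=3,j=4] B done, take A[i]=37 → i++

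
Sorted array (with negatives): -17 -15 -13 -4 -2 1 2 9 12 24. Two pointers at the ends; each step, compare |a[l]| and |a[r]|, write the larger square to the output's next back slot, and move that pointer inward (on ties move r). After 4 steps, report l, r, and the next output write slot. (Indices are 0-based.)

l=0 r=9: |-17|<=|24| out[9]=576, r--
l=0 r=8: |-17|>|12| out[8]=289, l++
l=1 r=8: |-15|>|12| out[7]=225, l++
l=2 r=8: |-13|>|12| out[6]=169, l++

l=3, r=8, next write slot=5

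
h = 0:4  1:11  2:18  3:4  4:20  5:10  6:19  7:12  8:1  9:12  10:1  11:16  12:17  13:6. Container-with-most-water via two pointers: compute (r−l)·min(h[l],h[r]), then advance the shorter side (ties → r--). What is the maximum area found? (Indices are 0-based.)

[0,13] min(4,6)*13=52 best=52 * → l++
[1,13] min(11,6)*12=72 best=72 * → r--
[1,12] min(11,17)*11=121 best=121 * → l++
[2,12] min(18,17)*10=170 best=170 * → r--
[2,11] min(18,16)*9=144 best=170 → r--
[2,10] min(18,1)*8=8 best=170 → r--
[2,9] min(18,12)*7=84 best=170 → r--
[2,8] min(18,1)*6=6 best=170 → r--
[2,7] min(18,12)*5=60 best=170 → r--
[2,6] min(18,19)*4=72 best=170 → l++
[3,6] min(4,19)*3=12 best=170 → l++
[4,6] min(20,19)*2=38 best=170 → r--
[4,5] min(20,10)*1=10 best=170 → r--

max area = 170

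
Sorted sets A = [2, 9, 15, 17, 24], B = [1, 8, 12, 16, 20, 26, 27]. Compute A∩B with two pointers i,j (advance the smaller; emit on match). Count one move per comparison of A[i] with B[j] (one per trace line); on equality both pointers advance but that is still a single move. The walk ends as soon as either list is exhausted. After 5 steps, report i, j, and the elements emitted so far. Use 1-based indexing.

i=1 j=1: 2>1, j++
i=1 j=2: 2<8, i++
i=2 j=2: 9>8, j++
i=2 j=3: 9<12, i++
i=3 j=3: 15>12, j++

i=3, j=4, emitted=[]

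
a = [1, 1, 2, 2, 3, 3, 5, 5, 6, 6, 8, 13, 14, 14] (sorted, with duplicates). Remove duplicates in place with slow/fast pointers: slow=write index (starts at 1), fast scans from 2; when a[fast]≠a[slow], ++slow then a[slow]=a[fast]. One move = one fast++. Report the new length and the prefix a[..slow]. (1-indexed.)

length 8; prefix = [1, 2, 3, 5, 6, 8, 13, 14]

(s=1,f=2) a[fast]=1=a[slow] dup → fast++
(s=1,f=3) a[fast]=2≠a[slow]=1 write a[2]=2 → slow++,fast++
(s=2,f=4) a[fast]=2=a[slow] dup → fast++
(s=2,f=5) a[fast]=3≠a[slow]=2 write a[3]=3 → slow++,fast++
(s=3,f=6) a[fast]=3=a[slow] dup → fast++
(s=3,f=7) a[fast]=5≠a[slow]=3 write a[4]=5 → slow++,fast++
(s=4,f=8) a[fast]=5=a[slow] dup → fast++
(s=4,f=9) a[fast]=6≠a[slow]=5 write a[5]=6 → slow++,fast++
(s=5,f=10) a[fast]=6=a[slow] dup → fast++
(s=5,f=11) a[fast]=8≠a[slow]=6 write a[6]=8 → slow++,fast++
(s=6,f=12) a[fast]=13≠a[slow]=8 write a[7]=13 → slow++,fast++
(s=7,f=13) a[fast]=14≠a[slow]=13 write a[8]=14 → slow++,fast++
(s=8,f=14) a[fast]=14=a[slow] dup → fast++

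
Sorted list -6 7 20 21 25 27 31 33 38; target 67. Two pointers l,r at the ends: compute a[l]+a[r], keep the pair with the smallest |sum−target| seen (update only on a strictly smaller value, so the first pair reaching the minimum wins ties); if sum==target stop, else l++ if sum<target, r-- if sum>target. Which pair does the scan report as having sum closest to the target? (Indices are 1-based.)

[1,9] -6+38=32 d=35 * → l++
[2,9] 7+38=45 d=22 * → l++
[3,9] 20+38=58 d=9 * → l++
[4,9] 21+38=59 d=8 * → l++
[5,9] 25+38=63 d=4 * → l++
[6,9] 27+38=65 d=2 * → l++
[7,9] 31+38=69 d=2 → r--
[7,8] 31+33=64 d=3 → l++

pair (27, 38) with sum 65 (|Δ|=2)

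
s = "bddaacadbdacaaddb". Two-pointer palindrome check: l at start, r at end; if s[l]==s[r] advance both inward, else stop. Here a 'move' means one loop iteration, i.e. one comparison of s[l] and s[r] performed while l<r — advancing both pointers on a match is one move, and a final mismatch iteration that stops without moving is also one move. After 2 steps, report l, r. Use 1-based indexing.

l=3, r=15

[1,17] 'b'=='b' → l++,r--
[2,16] 'd'=='d' → l++,r--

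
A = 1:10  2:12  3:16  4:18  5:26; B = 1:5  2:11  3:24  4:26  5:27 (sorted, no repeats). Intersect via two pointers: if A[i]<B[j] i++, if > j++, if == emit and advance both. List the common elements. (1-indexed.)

[i=1,j=1] 10>5 → j++
[i=1,j=2] 10<11 → i++
[i=2,j=2] 12>11 → j++
[i=2,j=3] 12<24 → i++
[i=3,j=3] 16<24 → i++
[i=4,j=3] 18<24 → i++
[i=5,j=3] 26>24 → j++
[i=5,j=4] 26==26 emit → i++,j++

intersection = [26]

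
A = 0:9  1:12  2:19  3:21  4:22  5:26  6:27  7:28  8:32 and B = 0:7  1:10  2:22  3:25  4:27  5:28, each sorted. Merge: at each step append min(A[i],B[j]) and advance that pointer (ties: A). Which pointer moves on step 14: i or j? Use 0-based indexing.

j

[i=0,j=0] A[i]=9>B[j]=7 take 7 → j++
[i=0,j=1] A[i]=9<=B[j]=10 take 9 → i++
[i=1,j=1] A[i]=12>B[j]=10 take 10 → j++
[i=1,j=2] A[i]=12<=B[j]=22 take 12 → i++
[i=2,j=2] A[i]=19<=B[j]=22 take 19 → i++
[i=3,j=2] A[i]=21<=B[j]=22 take 21 → i++
[i=4,j=2] A[i]=22<=B[j]=22 take 22 → i++
[i=5,j=2] A[i]=26>B[j]=22 take 22 → j++
[i=5,j=3] A[i]=26>B[j]=25 take 25 → j++
[i=5,j=4] A[i]=26<=B[j]=27 take 26 → i++
[i=6,j=4] A[i]=27<=B[j]=27 take 27 → i++
[i=7,j=4] A[i]=28>B[j]=27 take 27 → j++
[i=7,j=5] A[i]=28<=B[j]=28 take 28 → i++
[i=8,j=5] A[i]=32>B[j]=28 take 28 → j++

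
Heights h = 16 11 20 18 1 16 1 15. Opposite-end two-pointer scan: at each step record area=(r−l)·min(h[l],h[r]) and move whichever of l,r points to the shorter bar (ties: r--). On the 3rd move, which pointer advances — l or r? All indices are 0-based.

[0,7] min(16,15)*7=105 best=105 * → r--
[0,6] min(16,1)*6=6 best=105 → r--
[0,5] min(16,16)*5=80 best=105 → r--

r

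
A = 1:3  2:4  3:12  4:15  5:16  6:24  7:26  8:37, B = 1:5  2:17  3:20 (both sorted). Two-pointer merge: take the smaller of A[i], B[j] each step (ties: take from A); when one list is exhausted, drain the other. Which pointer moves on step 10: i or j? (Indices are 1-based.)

i

[i=1,j=1] A[i]=3<=B[j]=5 take 3 → i++
[i=2,j=1] A[i]=4<=B[j]=5 take 4 → i++
[i=3,j=1] A[i]=12>B[j]=5 take 5 → j++
[i=3,j=2] A[i]=12<=B[j]=17 take 12 → i++
[i=4,j=2] A[i]=15<=B[j]=17 take 15 → i++
[i=5,j=2] A[i]=16<=B[j]=17 take 16 → i++
[i=6,j=2] A[i]=24>B[j]=17 take 17 → j++
[i=6,j=3] A[i]=24>B[j]=20 take 20 → j++
[i=6,j=4] B done, take A[i]=24 → i++
[i=7,j=4] B done, take A[i]=26 → i++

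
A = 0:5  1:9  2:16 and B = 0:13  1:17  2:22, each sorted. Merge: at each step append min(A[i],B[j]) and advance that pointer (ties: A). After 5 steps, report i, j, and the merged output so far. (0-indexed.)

i=3, j=2, merged so far=[5, 9, 13, 16, 17]

[i=0,j=0] A[i]=5<=B[j]=13 take 5 → i++
[i=1,j=0] A[i]=9<=B[j]=13 take 9 → i++
[i=2,j=0] A[i]=16>B[j]=13 take 13 → j++
[i=2,j=1] A[i]=16<=B[j]=17 take 16 → i++
[i=3,j=1] A done, take B[j]=17 → j++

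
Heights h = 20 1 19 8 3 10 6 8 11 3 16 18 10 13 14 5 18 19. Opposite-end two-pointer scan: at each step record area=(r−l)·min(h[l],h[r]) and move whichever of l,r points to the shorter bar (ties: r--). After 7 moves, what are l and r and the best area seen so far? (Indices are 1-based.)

l=1, r=11, best area=323

[1,18] min(20,19)*17=323 best=323 * → r--
[1,17] min(20,18)*16=288 best=323 → r--
[1,16] min(20,5)*15=75 best=323 → r--
[1,15] min(20,14)*14=196 best=323 → r--
[1,14] min(20,13)*13=169 best=323 → r--
[1,13] min(20,10)*12=120 best=323 → r--
[1,12] min(20,18)*11=198 best=323 → r--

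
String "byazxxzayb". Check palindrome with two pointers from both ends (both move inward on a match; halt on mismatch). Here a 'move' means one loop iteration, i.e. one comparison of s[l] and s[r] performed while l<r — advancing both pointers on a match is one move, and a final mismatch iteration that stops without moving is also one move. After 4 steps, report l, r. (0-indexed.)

l=4, r=5

l=0 r=9: 'b'=='b', l++,r--
l=1 r=8: 'y'=='y', l++,r--
l=2 r=7: 'a'=='a', l++,r--
l=3 r=6: 'z'=='z', l++,r--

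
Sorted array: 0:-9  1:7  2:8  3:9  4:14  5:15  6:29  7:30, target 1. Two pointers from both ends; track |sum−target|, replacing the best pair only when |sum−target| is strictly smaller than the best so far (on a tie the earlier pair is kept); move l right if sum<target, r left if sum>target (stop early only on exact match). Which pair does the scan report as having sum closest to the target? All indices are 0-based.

[0,7] -9+30=21 d=20 * → r--
[0,6] -9+29=20 d=19 * → r--
[0,5] -9+15=6 d=5 * → r--
[0,4] -9+14=5 d=4 * → r--
[0,3] -9+9=0 d=1 * → l++
[1,3] 7+9=16 d=15 → r--
[1,2] 7+8=15 d=14 → r--

pair (-9, 9) with sum 0 (|Δ|=1)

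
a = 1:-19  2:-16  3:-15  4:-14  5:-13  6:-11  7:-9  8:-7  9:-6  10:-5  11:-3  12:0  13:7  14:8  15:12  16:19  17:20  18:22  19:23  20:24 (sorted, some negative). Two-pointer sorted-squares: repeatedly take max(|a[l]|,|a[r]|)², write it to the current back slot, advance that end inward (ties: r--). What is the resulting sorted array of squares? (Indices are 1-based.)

l=1 r=20: |-19|<=|24| out[20]=576, r--
l=1 r=19: |-19|<=|23| out[19]=529, r--
l=1 r=18: |-19|<=|22| out[18]=484, r--
l=1 r=17: |-19|<=|20| out[17]=400, r--
l=1 r=16: |-19|<=|19| out[16]=361, r--
l=1 r=15: |-19|>|12| out[15]=361, l++
l=2 r=15: |-16|>|12| out[14]=256, l++
l=3 r=15: |-15|>|12| out[13]=225, l++
l=4 r=15: |-14|>|12| out[12]=196, l++
l=5 r=15: |-13|>|12| out[11]=169, l++
l=6 r=15: |-11|<=|12| out[10]=144, r--
l=6 r=14: |-11|>|8| out[9]=121, l++
l=7 r=14: |-9|>|8| out[8]=81, l++
l=8 r=14: |-7|<=|8| out[7]=64, r--
l=8 r=13: |-7|<=|7| out[6]=49, r--
l=8 r=12: |-7|>|0| out[5]=49, l++
l=9 r=12: |-6|>|0| out[4]=36, l++
l=10 r=12: |-5|>|0| out[3]=25, l++
l=11 r=12: |-3|>|0| out[2]=9, l++
l=12 r=12: |0|<=|0| out[1]=0, r--

[0, 9, 25, 36, 49, 49, 64, 81, 121, 144, 169, 196, 225, 256, 361, 361, 400, 484, 529, 576]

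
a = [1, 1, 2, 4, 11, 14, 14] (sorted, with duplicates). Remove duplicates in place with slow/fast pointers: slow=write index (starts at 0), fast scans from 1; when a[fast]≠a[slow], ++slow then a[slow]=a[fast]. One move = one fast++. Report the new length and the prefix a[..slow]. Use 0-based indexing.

length 5; prefix = [1, 2, 4, 11, 14]

slow=0 fast=1: a[fast]=1=a[slow] dup, fast++
slow=0 fast=2: a[fast]=2≠a[slow]=1 write a[1]=2, slow++,fast++
slow=1 fast=3: a[fast]=4≠a[slow]=2 write a[2]=4, slow++,fast++
slow=2 fast=4: a[fast]=11≠a[slow]=4 write a[3]=11, slow++,fast++
slow=3 fast=5: a[fast]=14≠a[slow]=11 write a[4]=14, slow++,fast++
slow=4 fast=6: a[fast]=14=a[slow] dup, fast++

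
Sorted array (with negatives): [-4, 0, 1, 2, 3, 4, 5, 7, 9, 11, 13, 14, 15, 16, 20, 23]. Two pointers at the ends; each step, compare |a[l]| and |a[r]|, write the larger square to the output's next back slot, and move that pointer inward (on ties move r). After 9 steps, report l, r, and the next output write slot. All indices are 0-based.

l=0, r=6, next write slot=6

[0,15] |-4|<=|23| out[15]=529 → r--
[0,14] |-4|<=|20| out[14]=400 → r--
[0,13] |-4|<=|16| out[13]=256 → r--
[0,12] |-4|<=|15| out[12]=225 → r--
[0,11] |-4|<=|14| out[11]=196 → r--
[0,10] |-4|<=|13| out[10]=169 → r--
[0,9] |-4|<=|11| out[9]=121 → r--
[0,8] |-4|<=|9| out[8]=81 → r--
[0,7] |-4|<=|7| out[7]=49 → r--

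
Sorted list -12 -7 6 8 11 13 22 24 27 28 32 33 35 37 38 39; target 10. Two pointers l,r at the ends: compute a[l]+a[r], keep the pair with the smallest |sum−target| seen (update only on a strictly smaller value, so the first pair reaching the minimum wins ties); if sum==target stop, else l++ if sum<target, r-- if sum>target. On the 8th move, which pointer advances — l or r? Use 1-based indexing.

r

l=1 r=16: -12+39=27 d=17 *, r--
l=1 r=15: -12+38=26 d=16 *, r--
l=1 r=14: -12+37=25 d=15 *, r--
l=1 r=13: -12+35=23 d=13 *, r--
l=1 r=12: -12+33=21 d=11 *, r--
l=1 r=11: -12+32=20 d=10 *, r--
l=1 r=10: -12+28=16 d=6 *, r--
l=1 r=9: -12+27=15 d=5 *, r--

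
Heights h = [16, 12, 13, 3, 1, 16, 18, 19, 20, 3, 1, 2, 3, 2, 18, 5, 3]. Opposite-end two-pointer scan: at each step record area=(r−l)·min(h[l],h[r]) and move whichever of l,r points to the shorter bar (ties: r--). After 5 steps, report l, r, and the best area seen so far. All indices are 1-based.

l=1 r=17: min(16,3)*16=48 best=48 *, r--
l=1 r=16: min(16,5)*15=75 best=75 *, r--
l=1 r=15: min(16,18)*14=224 best=224 *, l++
l=2 r=15: min(12,18)*13=156 best=224, l++
l=3 r=15: min(13,18)*12=156 best=224, l++

l=4, r=15, best area=224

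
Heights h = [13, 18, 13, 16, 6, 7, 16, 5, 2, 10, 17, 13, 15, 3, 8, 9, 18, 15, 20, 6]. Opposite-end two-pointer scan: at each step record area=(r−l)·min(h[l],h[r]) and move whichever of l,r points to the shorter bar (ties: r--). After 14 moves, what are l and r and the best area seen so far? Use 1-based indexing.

l=14, r=19, best area=306

l=1 r=20: min(13,6)*19=114 best=114 *, r--
l=1 r=19: min(13,20)*18=234 best=234 *, l++
l=2 r=19: min(18,20)*17=306 best=306 *, l++
l=3 r=19: min(13,20)*16=208 best=306, l++
l=4 r=19: min(16,20)*15=240 best=306, l++
l=5 r=19: min(6,20)*14=84 best=306, l++
l=6 r=19: min(7,20)*13=91 best=306, l++
l=7 r=19: min(16,20)*12=192 best=306, l++
l=8 r=19: min(5,20)*11=55 best=306, l++
l=9 r=19: min(2,20)*10=20 best=306, l++
l=10 r=19: min(10,20)*9=90 best=306, l++
l=11 r=19: min(17,20)*8=136 best=306, l++
l=12 r=19: min(13,20)*7=91 best=306, l++
l=13 r=19: min(15,20)*6=90 best=306, l++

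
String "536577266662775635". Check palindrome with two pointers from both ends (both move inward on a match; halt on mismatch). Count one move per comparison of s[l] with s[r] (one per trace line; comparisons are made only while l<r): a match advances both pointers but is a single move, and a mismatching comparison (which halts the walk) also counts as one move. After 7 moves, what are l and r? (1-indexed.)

l=1 r=18: '5'=='5', l++,r--
l=2 r=17: '3'=='3', l++,r--
l=3 r=16: '6'=='6', l++,r--
l=4 r=15: '5'=='5', l++,r--
l=5 r=14: '7'=='7', l++,r--
l=6 r=13: '7'=='7', l++,r--
l=7 r=12: '2'=='2', l++,r--

l=8, r=11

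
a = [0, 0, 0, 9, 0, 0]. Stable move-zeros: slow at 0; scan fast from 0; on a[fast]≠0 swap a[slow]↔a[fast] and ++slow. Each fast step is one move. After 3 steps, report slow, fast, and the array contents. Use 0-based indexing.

slow=0 fast=0: a[fast]=0, fast++
slow=0 fast=1: a[fast]=0, fast++
slow=0 fast=2: a[fast]=0, fast++

slow=0, fast=3, a=[0, 0, 0, 9, 0, 0]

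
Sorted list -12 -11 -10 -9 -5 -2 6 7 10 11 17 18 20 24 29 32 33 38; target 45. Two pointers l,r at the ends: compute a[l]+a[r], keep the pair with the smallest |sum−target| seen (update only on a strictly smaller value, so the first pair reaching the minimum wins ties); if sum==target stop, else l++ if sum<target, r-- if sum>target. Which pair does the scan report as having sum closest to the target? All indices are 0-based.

[0,17] -12+38=26 d=19 * → l++
[1,17] -11+38=27 d=18 * → l++
[2,17] -10+38=28 d=17 * → l++
[3,17] -9+38=29 d=16 * → l++
[4,17] -5+38=33 d=12 * → l++
[5,17] -2+38=36 d=9 * → l++
[6,17] 6+38=44 d=1 * → l++
[7,17] 7+38=45 d=0 * → stop

pair (7, 38) with sum 45 (|Δ|=0)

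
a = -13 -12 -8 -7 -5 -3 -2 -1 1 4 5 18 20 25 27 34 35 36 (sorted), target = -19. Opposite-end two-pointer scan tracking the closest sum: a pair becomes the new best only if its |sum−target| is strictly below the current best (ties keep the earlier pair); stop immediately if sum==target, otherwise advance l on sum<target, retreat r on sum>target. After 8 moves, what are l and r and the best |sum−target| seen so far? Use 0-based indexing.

[0,17] -13+36=23 d=42 * → r--
[0,16] -13+35=22 d=41 * → r--
[0,15] -13+34=21 d=40 * → r--
[0,14] -13+27=14 d=33 * → r--
[0,13] -13+25=12 d=31 * → r--
[0,12] -13+20=7 d=26 * → r--
[0,11] -13+18=5 d=24 * → r--
[0,10] -13+5=-8 d=11 * → r--

l=0, r=9, best |Δ|=11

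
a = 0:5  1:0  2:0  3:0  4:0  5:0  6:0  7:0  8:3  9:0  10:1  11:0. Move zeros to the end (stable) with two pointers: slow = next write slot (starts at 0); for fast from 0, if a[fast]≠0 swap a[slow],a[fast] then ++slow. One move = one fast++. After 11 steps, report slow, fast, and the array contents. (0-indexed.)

slow=3, fast=11, a=[5, 3, 1, 0, 0, 0, 0, 0, 0, 0, 0, 0]

(s=0,f=0) a[fast]=5≠0 swap→a[0]=5 → slow++,fast++
(s=1,f=1) a[fast]=0 → fast++
(s=1,f=2) a[fast]=0 → fast++
(s=1,f=3) a[fast]=0 → fast++
(s=1,f=4) a[fast]=0 → fast++
(s=1,f=5) a[fast]=0 → fast++
(s=1,f=6) a[fast]=0 → fast++
(s=1,f=7) a[fast]=0 → fast++
(s=1,f=8) a[fast]=3≠0 swap→a[1]=3 → slow++,fast++
(s=2,f=9) a[fast]=0 → fast++
(s=2,f=10) a[fast]=1≠0 swap→a[2]=1 → slow++,fast++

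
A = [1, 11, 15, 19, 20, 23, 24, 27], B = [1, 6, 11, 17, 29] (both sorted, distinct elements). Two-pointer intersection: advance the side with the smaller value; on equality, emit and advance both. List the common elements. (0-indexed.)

[i=0,j=0] 1==1 emit → i++,j++
[i=1,j=1] 11>6 → j++
[i=1,j=2] 11==11 emit → i++,j++
[i=2,j=3] 15<17 → i++
[i=3,j=3] 19>17 → j++
[i=3,j=4] 19<29 → i++
[i=4,j=4] 20<29 → i++
[i=5,j=4] 23<29 → i++
[i=6,j=4] 24<29 → i++
[i=7,j=4] 27<29 → i++

intersection = [1, 11]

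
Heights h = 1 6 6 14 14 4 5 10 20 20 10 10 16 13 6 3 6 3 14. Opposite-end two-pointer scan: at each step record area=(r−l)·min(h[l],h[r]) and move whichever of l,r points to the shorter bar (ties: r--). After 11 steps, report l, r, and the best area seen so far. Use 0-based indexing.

l=0 r=18: min(1,14)*18=18 best=18 *, l++
l=1 r=18: min(6,14)*17=102 best=102 *, l++
l=2 r=18: min(6,14)*16=96 best=102, l++
l=3 r=18: min(14,14)*15=210 best=210 *, r--
l=3 r=17: min(14,3)*14=42 best=210, r--
l=3 r=16: min(14,6)*13=78 best=210, r--
l=3 r=15: min(14,3)*12=36 best=210, r--
l=3 r=14: min(14,6)*11=66 best=210, r--
l=3 r=13: min(14,13)*10=130 best=210, r--
l=3 r=12: min(14,16)*9=126 best=210, l++
l=4 r=12: min(14,16)*8=112 best=210, l++

l=5, r=12, best area=210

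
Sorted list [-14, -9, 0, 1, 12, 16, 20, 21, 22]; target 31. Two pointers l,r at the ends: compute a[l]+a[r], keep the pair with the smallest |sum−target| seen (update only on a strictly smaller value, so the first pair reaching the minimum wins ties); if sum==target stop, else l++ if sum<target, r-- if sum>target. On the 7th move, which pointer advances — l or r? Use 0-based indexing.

l=0 r=8: -14+22=8 d=23 *, l++
l=1 r=8: -9+22=13 d=18 *, l++
l=2 r=8: 0+22=22 d=9 *, l++
l=3 r=8: 1+22=23 d=8 *, l++
l=4 r=8: 12+22=34 d=3 *, r--
l=4 r=7: 12+21=33 d=2 *, r--
l=4 r=6: 12+20=32 d=1 *, r--

r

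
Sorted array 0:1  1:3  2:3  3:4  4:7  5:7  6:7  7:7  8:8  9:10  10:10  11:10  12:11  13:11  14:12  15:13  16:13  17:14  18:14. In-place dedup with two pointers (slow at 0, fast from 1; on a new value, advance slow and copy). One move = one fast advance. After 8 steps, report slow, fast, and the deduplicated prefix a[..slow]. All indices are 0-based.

slow=0 fast=1: a[fast]=3≠a[slow]=1 write a[1]=3, slow++,fast++
slow=1 fast=2: a[fast]=3=a[slow] dup, fast++
slow=1 fast=3: a[fast]=4≠a[slow]=3 write a[2]=4, slow++,fast++
slow=2 fast=4: a[fast]=7≠a[slow]=4 write a[3]=7, slow++,fast++
slow=3 fast=5: a[fast]=7=a[slow] dup, fast++
slow=3 fast=6: a[fast]=7=a[slow] dup, fast++
slow=3 fast=7: a[fast]=7=a[slow] dup, fast++
slow=3 fast=8: a[fast]=8≠a[slow]=7 write a[4]=8, slow++,fast++

slow=4, fast=9, prefix=[1, 3, 4, 7, 8]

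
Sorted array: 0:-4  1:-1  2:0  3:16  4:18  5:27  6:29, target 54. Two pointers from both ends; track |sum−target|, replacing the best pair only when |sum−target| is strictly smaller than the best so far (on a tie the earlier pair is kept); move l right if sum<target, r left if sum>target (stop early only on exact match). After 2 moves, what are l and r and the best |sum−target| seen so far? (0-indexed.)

l=2, r=6, best |Δ|=26

l=0 r=6: -4+29=25 d=29 *, l++
l=1 r=6: -1+29=28 d=26 *, l++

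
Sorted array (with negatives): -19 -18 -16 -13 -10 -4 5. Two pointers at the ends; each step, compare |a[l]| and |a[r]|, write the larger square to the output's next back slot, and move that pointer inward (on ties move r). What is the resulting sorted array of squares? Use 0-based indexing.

[0,6] |-19|>|5| out[6]=361 → l++
[1,6] |-18|>|5| out[5]=324 → l++
[2,6] |-16|>|5| out[4]=256 → l++
[3,6] |-13|>|5| out[3]=169 → l++
[4,6] |-10|>|5| out[2]=100 → l++
[5,6] |-4|<=|5| out[1]=25 → r--
[5,5] |-4|<=|-4| out[0]=16 → r--

[16, 25, 100, 169, 256, 324, 361]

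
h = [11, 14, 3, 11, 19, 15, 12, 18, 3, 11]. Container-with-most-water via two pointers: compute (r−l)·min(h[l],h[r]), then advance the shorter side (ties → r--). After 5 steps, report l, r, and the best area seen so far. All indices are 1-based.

l=4, r=8, best area=99

l=1 r=10: min(11,11)*9=99 best=99 *, r--
l=1 r=9: min(11,3)*8=24 best=99, r--
l=1 r=8: min(11,18)*7=77 best=99, l++
l=2 r=8: min(14,18)*6=84 best=99, l++
l=3 r=8: min(3,18)*5=15 best=99, l++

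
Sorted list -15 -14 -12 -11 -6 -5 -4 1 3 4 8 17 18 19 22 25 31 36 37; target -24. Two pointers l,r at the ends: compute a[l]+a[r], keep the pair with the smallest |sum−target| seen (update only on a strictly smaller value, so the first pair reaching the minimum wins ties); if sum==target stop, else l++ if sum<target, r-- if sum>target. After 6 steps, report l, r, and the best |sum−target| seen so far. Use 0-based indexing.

l=0, r=12, best |Δ|=28

l=0 r=18: -15+37=22 d=46 *, r--
l=0 r=17: -15+36=21 d=45 *, r--
l=0 r=16: -15+31=16 d=40 *, r--
l=0 r=15: -15+25=10 d=34 *, r--
l=0 r=14: -15+22=7 d=31 *, r--
l=0 r=13: -15+19=4 d=28 *, r--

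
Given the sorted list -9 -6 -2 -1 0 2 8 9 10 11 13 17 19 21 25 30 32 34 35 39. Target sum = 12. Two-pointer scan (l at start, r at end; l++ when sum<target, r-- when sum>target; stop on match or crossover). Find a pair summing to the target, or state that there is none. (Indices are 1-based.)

(-9, 21)

[1,20] -9+39=30 >12 → r--
[1,19] -9+35=26 >12 → r--
[1,18] -9+34=25 >12 → r--
[1,17] -9+32=23 >12 → r--
[1,16] -9+30=21 >12 → r--
[1,15] -9+25=16 >12 → r--
[1,14] -9+21=12 → found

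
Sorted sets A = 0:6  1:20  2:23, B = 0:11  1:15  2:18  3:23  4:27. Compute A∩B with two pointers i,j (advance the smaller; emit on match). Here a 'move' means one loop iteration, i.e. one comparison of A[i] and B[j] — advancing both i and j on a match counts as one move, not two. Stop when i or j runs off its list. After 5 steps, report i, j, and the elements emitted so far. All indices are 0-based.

i=0 j=0: 6<11, i++
i=1 j=0: 20>11, j++
i=1 j=1: 20>15, j++
i=1 j=2: 20>18, j++
i=1 j=3: 20<23, i++

i=2, j=3, emitted=[]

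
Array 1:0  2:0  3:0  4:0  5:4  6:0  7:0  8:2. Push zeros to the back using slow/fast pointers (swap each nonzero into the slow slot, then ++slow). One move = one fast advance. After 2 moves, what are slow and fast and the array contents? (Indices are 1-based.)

slow=1 fast=1: a[fast]=0, fast++
slow=1 fast=2: a[fast]=0, fast++

slow=1, fast=3, a=[0, 0, 0, 0, 4, 0, 0, 2]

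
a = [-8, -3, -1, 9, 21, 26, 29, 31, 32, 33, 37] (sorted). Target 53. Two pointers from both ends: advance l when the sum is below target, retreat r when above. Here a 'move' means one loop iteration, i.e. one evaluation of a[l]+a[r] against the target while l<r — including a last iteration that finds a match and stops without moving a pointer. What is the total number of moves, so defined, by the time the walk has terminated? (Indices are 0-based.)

[0,10] -8+37=29 <53 → l++
[1,10] -3+37=34 <53 → l++
[2,10] -1+37=36 <53 → l++
[3,10] 9+37=46 <53 → l++
[4,10] 21+37=58 >53 → r--
[4,9] 21+33=54 >53 → r--
[4,8] 21+32=53 → found

7 moves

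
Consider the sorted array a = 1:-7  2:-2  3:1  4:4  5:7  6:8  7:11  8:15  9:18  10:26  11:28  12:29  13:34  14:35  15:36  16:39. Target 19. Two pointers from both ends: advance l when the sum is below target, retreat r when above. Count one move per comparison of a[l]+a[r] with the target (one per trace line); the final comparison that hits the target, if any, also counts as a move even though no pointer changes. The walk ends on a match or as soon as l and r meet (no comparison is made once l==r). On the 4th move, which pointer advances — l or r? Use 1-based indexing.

r

l=1 r=16: -7+39=32 >19, r--
l=1 r=15: -7+36=29 >19, r--
l=1 r=14: -7+35=28 >19, r--
l=1 r=13: -7+34=27 >19, r--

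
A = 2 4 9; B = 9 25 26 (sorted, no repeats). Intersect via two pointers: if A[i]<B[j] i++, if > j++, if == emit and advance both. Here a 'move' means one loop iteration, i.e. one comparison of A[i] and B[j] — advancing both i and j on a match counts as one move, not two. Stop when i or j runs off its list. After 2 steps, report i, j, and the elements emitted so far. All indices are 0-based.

[i=0,j=0] 2<9 → i++
[i=1,j=0] 4<9 → i++

i=2, j=0, emitted=[]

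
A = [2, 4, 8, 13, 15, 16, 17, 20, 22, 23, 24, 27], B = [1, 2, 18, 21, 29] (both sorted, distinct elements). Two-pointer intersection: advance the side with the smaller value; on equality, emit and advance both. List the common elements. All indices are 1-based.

intersection = [2]

i=1 j=1: 2>1, j++
i=1 j=2: 2==2 emit, i++,j++
i=2 j=3: 4<18, i++
i=3 j=3: 8<18, i++
i=4 j=3: 13<18, i++
i=5 j=3: 15<18, i++
i=6 j=3: 16<18, i++
i=7 j=3: 17<18, i++
i=8 j=3: 20>18, j++
i=8 j=4: 20<21, i++
i=9 j=4: 22>21, j++
i=9 j=5: 22<29, i++
i=10 j=5: 23<29, i++
i=11 j=5: 24<29, i++
i=12 j=5: 27<29, i++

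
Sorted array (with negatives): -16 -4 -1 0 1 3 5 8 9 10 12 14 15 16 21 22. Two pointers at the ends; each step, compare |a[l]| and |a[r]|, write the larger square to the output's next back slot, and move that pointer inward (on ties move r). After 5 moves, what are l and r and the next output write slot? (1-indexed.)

l=1 r=16: |-16|<=|22| out[16]=484, r--
l=1 r=15: |-16|<=|21| out[15]=441, r--
l=1 r=14: |-16|<=|16| out[14]=256, r--
l=1 r=13: |-16|>|15| out[13]=256, l++
l=2 r=13: |-4|<=|15| out[12]=225, r--

l=2, r=12, next write slot=11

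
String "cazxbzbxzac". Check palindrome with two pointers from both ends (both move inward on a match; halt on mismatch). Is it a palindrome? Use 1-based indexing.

palindrome

l=1 r=11: 'c'=='c', l++,r--
l=2 r=10: 'a'=='a', l++,r--
l=3 r=9: 'z'=='z', l++,r--
l=4 r=8: 'x'=='x', l++,r--
l=5 r=7: 'b'=='b', l++,r--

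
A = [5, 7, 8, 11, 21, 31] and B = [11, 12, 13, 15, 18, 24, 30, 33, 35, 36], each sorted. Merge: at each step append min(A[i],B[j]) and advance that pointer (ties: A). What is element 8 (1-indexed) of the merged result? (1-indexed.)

i=1 j=1: A[i]=5<=B[j]=11 take 5, i++
i=2 j=1: A[i]=7<=B[j]=11 take 7, i++
i=3 j=1: A[i]=8<=B[j]=11 take 8, i++
i=4 j=1: A[i]=11<=B[j]=11 take 11, i++
i=5 j=1: A[i]=21>B[j]=11 take 11, j++
i=5 j=2: A[i]=21>B[j]=12 take 12, j++
i=5 j=3: A[i]=21>B[j]=13 take 13, j++
i=5 j=4: A[i]=21>B[j]=15 take 15, j++
i=5 j=5: A[i]=21>B[j]=18 take 18, j++
i=5 j=6: A[i]=21<=B[j]=24 take 21, i++
i=6 j=6: A[i]=31>B[j]=24 take 24, j++
i=6 j=7: A[i]=31>B[j]=30 take 30, j++
i=6 j=8: A[i]=31<=B[j]=33 take 31, i++
i=7 j=8: A done, take B[j]=33, j++
i=7 j=9: A done, take B[j]=35, j++
i=7 j=10: A done, take B[j]=36, j++

merged[8] = 15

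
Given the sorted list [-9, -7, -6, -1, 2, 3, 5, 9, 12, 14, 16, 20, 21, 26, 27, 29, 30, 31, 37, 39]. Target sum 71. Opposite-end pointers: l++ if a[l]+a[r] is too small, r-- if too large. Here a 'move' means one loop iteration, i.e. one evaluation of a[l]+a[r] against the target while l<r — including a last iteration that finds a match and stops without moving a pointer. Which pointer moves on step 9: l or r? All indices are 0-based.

l

l=0 r=19: -9+39=30 <71, l++
l=1 r=19: -7+39=32 <71, l++
l=2 r=19: -6+39=33 <71, l++
l=3 r=19: -1+39=38 <71, l++
l=4 r=19: 2+39=41 <71, l++
l=5 r=19: 3+39=42 <71, l++
l=6 r=19: 5+39=44 <71, l++
l=7 r=19: 9+39=48 <71, l++
l=8 r=19: 12+39=51 <71, l++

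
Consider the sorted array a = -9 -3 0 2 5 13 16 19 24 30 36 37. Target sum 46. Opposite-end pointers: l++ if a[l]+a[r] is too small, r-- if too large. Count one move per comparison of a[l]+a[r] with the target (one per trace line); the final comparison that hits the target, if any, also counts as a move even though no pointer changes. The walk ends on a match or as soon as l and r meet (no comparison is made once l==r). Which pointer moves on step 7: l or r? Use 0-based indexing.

r

l=0 r=11: -9+37=28 <46, l++
l=1 r=11: -3+37=34 <46, l++
l=2 r=11: 0+37=37 <46, l++
l=3 r=11: 2+37=39 <46, l++
l=4 r=11: 5+37=42 <46, l++
l=5 r=11: 13+37=50 >46, r--
l=5 r=10: 13+36=49 >46, r--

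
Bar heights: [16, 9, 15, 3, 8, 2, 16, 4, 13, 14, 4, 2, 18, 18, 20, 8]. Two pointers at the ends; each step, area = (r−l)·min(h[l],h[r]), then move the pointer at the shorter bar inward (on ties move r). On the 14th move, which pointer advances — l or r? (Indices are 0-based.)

l

[0,15] min(16,8)*15=120 best=120 * → r--
[0,14] min(16,20)*14=224 best=224 * → l++
[1,14] min(9,20)*13=117 best=224 → l++
[2,14] min(15,20)*12=180 best=224 → l++
[3,14] min(3,20)*11=33 best=224 → l++
[4,14] min(8,20)*10=80 best=224 → l++
[5,14] min(2,20)*9=18 best=224 → l++
[6,14] min(16,20)*8=128 best=224 → l++
[7,14] min(4,20)*7=28 best=224 → l++
[8,14] min(13,20)*6=78 best=224 → l++
[9,14] min(14,20)*5=70 best=224 → l++
[10,14] min(4,20)*4=16 best=224 → l++
[11,14] min(2,20)*3=6 best=224 → l++
[12,14] min(18,20)*2=36 best=224 → l++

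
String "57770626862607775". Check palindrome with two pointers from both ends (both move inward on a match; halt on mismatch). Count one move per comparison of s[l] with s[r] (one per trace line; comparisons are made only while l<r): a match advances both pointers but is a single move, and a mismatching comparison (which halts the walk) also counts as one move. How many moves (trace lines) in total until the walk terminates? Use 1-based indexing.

l=1 r=17: '5'=='5', l++,r--
l=2 r=16: '7'=='7', l++,r--
l=3 r=15: '7'=='7', l++,r--
l=4 r=14: '7'=='7', l++,r--
l=5 r=13: '0'=='0', l++,r--
l=6 r=12: '6'=='6', l++,r--
l=7 r=11: '2'=='2', l++,r--
l=8 r=10: '6'=='6', l++,r--

8 moves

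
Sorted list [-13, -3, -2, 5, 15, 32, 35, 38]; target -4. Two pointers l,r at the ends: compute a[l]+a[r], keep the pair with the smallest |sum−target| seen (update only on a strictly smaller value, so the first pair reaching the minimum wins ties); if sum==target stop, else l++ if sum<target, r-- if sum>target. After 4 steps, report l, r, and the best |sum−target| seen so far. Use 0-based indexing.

l=0 r=7: -13+38=25 d=29 *, r--
l=0 r=6: -13+35=22 d=26 *, r--
l=0 r=5: -13+32=19 d=23 *, r--
l=0 r=4: -13+15=2 d=6 *, r--

l=0, r=3, best |Δ|=6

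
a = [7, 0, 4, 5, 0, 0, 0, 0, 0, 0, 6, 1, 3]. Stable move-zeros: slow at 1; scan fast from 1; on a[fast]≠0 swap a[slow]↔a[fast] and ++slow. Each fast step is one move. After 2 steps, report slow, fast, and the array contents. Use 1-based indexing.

slow=2, fast=3, a=[7, 0, 4, 5, 0, 0, 0, 0, 0, 0, 6, 1, 3]

(s=1,f=1) a[fast]=7≠0 swap→a[1]=7 → slow++,fast++
(s=2,f=2) a[fast]=0 → fast++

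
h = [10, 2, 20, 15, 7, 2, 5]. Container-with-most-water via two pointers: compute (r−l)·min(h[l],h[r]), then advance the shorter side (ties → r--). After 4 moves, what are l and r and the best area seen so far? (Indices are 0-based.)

[0,6] min(10,5)*6=30 best=30 * → r--
[0,5] min(10,2)*5=10 best=30 → r--
[0,4] min(10,7)*4=28 best=30 → r--
[0,3] min(10,15)*3=30 best=30 → l++

l=1, r=3, best area=30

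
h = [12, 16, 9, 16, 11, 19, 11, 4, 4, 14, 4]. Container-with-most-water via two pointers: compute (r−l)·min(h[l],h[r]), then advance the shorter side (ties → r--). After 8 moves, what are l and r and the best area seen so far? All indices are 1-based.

[1,11] min(12,4)*10=40 best=40 * → r--
[1,10] min(12,14)*9=108 best=108 * → l++
[2,10] min(16,14)*8=112 best=112 * → r--
[2,9] min(16,4)*7=28 best=112 → r--
[2,8] min(16,4)*6=24 best=112 → r--
[2,7] min(16,11)*5=55 best=112 → r--
[2,6] min(16,19)*4=64 best=112 → l++
[3,6] min(9,19)*3=27 best=112 → l++

l=4, r=6, best area=112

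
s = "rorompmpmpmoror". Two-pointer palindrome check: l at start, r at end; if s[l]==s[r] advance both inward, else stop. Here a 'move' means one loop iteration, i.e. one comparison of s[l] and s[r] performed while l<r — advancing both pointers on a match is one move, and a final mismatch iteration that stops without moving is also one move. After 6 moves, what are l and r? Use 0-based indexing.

l=0 r=14: 'r'=='r', l++,r--
l=1 r=13: 'o'=='o', l++,r--
l=2 r=12: 'r'=='r', l++,r--
l=3 r=11: 'o'=='o', l++,r--
l=4 r=10: 'm'=='m', l++,r--
l=5 r=9: 'p'=='p', l++,r--

l=6, r=8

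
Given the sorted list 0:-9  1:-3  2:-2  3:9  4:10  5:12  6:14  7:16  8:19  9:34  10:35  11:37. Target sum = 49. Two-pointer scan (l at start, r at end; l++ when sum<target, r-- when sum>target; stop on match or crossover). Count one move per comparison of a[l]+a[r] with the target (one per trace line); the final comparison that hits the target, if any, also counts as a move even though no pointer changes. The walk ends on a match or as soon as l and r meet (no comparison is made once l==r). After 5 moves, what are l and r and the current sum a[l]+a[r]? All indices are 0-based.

l=0 r=11: -9+37=28 <49, l++
l=1 r=11: -3+37=34 <49, l++
l=2 r=11: -2+37=35 <49, l++
l=3 r=11: 9+37=46 <49, l++
l=4 r=11: 10+37=47 <49, l++

l=5, r=11, sum=49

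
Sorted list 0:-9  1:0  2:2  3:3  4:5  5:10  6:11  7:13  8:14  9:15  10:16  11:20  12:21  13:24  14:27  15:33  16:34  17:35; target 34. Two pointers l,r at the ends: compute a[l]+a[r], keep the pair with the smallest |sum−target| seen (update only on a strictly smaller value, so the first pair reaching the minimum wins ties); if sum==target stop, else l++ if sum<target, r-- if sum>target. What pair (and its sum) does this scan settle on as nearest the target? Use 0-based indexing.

[0,17] -9+35=26 d=8 * → l++
[1,17] 0+35=35 d=1 * → r--
[1,16] 0+34=34 d=0 * → stop

pair (0, 34) with sum 34 (|Δ|=0)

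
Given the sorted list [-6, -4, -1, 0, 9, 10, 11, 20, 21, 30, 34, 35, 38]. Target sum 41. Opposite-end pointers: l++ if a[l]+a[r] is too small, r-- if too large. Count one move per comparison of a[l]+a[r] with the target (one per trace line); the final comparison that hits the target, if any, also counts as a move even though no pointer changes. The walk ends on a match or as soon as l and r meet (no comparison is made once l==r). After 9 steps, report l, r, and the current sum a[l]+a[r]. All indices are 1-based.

l=1 r=13: -6+38=32 <41, l++
l=2 r=13: -4+38=34 <41, l++
l=3 r=13: -1+38=37 <41, l++
l=4 r=13: 0+38=38 <41, l++
l=5 r=13: 9+38=47 >41, r--
l=5 r=12: 9+35=44 >41, r--
l=5 r=11: 9+34=43 >41, r--
l=5 r=10: 9+30=39 <41, l++
l=6 r=10: 10+30=40 <41, l++

l=7, r=10, sum=41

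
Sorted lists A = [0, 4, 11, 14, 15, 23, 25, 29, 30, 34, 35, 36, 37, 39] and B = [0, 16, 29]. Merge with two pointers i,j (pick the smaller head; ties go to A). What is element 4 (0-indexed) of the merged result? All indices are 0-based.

i=0 j=0: A[i]=0<=B[j]=0 take 0, i++
i=1 j=0: A[i]=4>B[j]=0 take 0, j++
i=1 j=1: A[i]=4<=B[j]=16 take 4, i++
i=2 j=1: A[i]=11<=B[j]=16 take 11, i++
i=3 j=1: A[i]=14<=B[j]=16 take 14, i++
i=4 j=1: A[i]=15<=B[j]=16 take 15, i++
i=5 j=1: A[i]=23>B[j]=16 take 16, j++
i=5 j=2: A[i]=23<=B[j]=29 take 23, i++
i=6 j=2: A[i]=25<=B[j]=29 take 25, i++
i=7 j=2: A[i]=29<=B[j]=29 take 29, i++
i=8 j=2: A[i]=30>B[j]=29 take 29, j++
i=8 j=3: B done, take A[i]=30, i++
i=9 j=3: B done, take A[i]=34, i++
i=10 j=3: B done, take A[i]=35, i++
i=11 j=3: B done, take A[i]=36, i++
i=12 j=3: B done, take A[i]=37, i++
i=13 j=3: B done, take A[i]=39, i++

merged[4] = 14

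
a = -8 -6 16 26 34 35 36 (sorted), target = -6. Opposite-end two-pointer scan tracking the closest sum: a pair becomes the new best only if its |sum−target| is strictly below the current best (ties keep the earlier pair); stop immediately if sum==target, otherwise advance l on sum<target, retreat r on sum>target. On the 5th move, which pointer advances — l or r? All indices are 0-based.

l=0 r=6: -8+36=28 d=34 *, r--
l=0 r=5: -8+35=27 d=33 *, r--
l=0 r=4: -8+34=26 d=32 *, r--
l=0 r=3: -8+26=18 d=24 *, r--
l=0 r=2: -8+16=8 d=14 *, r--

r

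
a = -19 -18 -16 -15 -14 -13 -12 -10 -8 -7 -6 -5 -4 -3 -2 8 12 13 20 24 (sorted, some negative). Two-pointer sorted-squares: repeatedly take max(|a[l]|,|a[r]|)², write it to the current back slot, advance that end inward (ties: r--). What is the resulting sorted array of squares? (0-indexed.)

[0,19] |-19|<=|24| out[19]=576 → r--
[0,18] |-19|<=|20| out[18]=400 → r--
[0,17] |-19|>|13| out[17]=361 → l++
[1,17] |-18|>|13| out[16]=324 → l++
[2,17] |-16|>|13| out[15]=256 → l++
[3,17] |-15|>|13| out[14]=225 → l++
[4,17] |-14|>|13| out[13]=196 → l++
[5,17] |-13|<=|13| out[12]=169 → r--
[5,16] |-13|>|12| out[11]=169 → l++
[6,16] |-12|<=|12| out[10]=144 → r--
[6,15] |-12|>|8| out[9]=144 → l++
[7,15] |-10|>|8| out[8]=100 → l++
[8,15] |-8|<=|8| out[7]=64 → r--
[8,14] |-8|>|-2| out[6]=64 → l++
[9,14] |-7|>|-2| out[5]=49 → l++
[10,14] |-6|>|-2| out[4]=36 → l++
[11,14] |-5|>|-2| out[3]=25 → l++
[12,14] |-4|>|-2| out[2]=16 → l++
[13,14] |-3|>|-2| out[1]=9 → l++
[14,14] |-2|<=|-2| out[0]=4 → r--

[4, 9, 16, 25, 36, 49, 64, 64, 100, 144, 144, 169, 169, 196, 225, 256, 324, 361, 400, 576]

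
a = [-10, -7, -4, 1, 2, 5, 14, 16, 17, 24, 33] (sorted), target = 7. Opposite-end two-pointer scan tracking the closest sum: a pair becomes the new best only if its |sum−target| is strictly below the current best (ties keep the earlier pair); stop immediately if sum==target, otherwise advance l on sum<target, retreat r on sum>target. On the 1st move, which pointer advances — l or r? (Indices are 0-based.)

r

[0,10] -10+33=23 d=16 * → r--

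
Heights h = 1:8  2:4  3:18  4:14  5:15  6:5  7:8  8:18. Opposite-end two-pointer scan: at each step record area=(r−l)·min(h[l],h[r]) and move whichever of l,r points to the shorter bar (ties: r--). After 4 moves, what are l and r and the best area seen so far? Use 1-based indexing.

[1,8] min(8,18)*7=56 best=56 * → l++
[2,8] min(4,18)*6=24 best=56 → l++
[3,8] min(18,18)*5=90 best=90 * → r--
[3,7] min(18,8)*4=32 best=90 → r--

l=3, r=6, best area=90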